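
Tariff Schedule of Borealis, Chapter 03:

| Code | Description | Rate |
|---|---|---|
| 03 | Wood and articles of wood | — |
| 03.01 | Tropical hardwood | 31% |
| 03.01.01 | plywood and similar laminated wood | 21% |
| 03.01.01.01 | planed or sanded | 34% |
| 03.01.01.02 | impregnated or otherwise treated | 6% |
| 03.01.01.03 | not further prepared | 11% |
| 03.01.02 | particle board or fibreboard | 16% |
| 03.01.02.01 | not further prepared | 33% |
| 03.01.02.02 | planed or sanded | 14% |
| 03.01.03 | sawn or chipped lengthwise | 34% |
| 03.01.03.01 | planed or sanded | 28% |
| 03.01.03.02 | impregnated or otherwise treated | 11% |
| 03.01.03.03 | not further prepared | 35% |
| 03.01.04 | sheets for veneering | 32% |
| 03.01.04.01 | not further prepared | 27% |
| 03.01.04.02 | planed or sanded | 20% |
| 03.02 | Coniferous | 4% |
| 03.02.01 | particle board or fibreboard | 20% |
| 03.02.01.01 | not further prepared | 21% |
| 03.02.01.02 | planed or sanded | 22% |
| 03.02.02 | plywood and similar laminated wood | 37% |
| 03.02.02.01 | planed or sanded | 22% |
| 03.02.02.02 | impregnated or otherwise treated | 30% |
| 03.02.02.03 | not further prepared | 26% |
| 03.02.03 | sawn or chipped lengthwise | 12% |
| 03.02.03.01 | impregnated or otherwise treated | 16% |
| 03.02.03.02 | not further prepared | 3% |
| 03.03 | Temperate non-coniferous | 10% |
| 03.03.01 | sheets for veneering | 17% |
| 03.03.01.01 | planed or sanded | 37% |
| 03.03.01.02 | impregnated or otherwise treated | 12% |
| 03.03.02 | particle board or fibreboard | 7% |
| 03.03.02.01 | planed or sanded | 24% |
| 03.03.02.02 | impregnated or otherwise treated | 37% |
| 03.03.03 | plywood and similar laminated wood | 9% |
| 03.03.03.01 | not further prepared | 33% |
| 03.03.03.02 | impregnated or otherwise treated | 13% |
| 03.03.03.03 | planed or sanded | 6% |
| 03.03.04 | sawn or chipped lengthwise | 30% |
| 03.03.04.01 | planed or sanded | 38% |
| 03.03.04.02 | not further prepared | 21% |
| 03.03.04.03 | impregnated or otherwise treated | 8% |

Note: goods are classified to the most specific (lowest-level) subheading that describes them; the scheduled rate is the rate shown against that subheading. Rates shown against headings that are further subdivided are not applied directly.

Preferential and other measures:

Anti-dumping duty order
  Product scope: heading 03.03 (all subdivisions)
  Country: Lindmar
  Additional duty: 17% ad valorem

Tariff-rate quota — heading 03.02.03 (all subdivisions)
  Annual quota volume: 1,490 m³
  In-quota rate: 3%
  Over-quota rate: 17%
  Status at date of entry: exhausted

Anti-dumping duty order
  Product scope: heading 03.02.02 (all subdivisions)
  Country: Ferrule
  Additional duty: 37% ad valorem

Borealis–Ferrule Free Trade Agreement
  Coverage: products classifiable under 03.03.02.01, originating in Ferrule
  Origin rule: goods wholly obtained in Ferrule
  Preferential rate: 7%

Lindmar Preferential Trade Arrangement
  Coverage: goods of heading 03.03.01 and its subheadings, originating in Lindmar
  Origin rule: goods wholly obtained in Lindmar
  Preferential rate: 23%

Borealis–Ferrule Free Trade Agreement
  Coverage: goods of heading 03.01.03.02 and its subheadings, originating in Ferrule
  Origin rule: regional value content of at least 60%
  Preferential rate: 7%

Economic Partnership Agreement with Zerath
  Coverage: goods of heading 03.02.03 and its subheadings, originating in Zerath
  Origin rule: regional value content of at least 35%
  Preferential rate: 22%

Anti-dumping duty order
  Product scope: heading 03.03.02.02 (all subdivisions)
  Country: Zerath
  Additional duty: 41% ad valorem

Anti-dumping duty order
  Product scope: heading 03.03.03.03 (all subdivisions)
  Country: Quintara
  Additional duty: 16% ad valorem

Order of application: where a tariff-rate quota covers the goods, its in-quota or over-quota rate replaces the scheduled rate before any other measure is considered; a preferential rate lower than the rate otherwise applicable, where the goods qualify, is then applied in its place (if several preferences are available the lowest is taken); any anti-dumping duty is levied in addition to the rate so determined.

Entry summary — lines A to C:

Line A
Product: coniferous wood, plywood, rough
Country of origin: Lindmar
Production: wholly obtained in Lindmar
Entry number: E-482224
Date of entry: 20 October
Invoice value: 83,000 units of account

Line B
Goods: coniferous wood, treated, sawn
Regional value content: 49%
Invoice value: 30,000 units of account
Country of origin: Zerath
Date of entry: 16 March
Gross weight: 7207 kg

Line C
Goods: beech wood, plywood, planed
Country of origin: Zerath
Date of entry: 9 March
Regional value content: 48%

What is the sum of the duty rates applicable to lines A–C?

Line A: coniferous → 03.02; plywood → 03.02.02; rough → 03.02.02.03. Scheduled 26%. Lindmar agreement on 03.03.01: 03.02.02.03 not covered. → 26%.
Line B: coniferous → 03.02; sawn → 03.02.03; treated → 03.02.03.01. Scheduled 16%. quota on 03.02.03 exhausted → over-quota 17%; Zerath agreement on 03.02.03: RVC ≥ 35% → 22% available; preference 22% not lower than 17% → no reduction. → 17%.
Line C: beech → 03.03; plywood → 03.03.03; planed → 03.03.03.03. Scheduled 6%. Zerath agreement on 03.02.03: 03.03.03.03 not covered. → 6%.
Sum: 26% + 17% + 6% = 49%.

49%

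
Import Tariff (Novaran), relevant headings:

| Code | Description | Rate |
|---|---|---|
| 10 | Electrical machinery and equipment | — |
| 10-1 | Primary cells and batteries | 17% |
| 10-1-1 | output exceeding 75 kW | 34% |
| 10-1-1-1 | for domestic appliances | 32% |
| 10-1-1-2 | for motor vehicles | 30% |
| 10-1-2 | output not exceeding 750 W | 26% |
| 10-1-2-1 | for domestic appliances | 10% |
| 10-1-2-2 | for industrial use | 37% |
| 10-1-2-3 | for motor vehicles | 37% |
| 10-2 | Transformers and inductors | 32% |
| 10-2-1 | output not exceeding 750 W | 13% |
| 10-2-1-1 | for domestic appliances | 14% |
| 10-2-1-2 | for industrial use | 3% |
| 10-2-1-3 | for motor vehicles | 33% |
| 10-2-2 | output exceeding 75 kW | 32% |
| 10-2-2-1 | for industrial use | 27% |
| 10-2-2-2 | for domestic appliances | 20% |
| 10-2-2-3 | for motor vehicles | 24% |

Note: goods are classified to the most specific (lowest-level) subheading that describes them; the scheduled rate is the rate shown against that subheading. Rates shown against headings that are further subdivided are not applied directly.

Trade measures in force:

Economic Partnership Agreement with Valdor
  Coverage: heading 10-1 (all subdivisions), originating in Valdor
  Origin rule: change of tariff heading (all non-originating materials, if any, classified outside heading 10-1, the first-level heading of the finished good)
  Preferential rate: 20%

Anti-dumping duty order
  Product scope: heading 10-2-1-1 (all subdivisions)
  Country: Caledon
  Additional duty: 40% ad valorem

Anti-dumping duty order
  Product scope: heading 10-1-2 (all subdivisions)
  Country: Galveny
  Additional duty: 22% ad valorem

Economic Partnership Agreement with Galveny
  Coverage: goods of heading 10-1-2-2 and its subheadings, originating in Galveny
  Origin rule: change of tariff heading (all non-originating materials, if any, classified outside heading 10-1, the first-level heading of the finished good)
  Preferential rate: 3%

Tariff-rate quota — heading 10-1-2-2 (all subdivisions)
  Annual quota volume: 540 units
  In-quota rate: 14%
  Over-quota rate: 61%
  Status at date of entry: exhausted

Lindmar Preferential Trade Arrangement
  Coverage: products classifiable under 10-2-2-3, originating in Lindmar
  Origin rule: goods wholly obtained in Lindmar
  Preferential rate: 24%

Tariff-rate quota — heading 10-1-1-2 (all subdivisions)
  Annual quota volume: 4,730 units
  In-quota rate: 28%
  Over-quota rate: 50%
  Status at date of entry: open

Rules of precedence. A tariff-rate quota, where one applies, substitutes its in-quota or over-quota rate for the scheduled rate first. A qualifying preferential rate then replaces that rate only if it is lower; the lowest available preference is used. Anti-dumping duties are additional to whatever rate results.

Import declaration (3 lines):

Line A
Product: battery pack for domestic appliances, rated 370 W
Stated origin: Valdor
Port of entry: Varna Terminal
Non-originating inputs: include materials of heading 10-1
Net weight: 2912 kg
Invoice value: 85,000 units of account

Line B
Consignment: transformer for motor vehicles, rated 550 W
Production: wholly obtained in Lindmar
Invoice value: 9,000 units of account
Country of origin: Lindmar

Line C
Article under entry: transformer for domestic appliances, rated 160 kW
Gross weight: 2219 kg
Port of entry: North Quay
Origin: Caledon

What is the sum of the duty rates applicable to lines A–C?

63%

Line A: battery pack → 10-1; rated 370 W → 10-1-2; for domestic appliances → 10-1-2-1. Scheduled 10%. Valdor agreement on 10-1: CTH not met. → 10%.
Line B: transformer → 10-2; rated 550 W → 10-2-1; for motor vehicles → 10-2-1-3. Scheduled 33%. Lindmar agreement on 10-2-2-3: 10-2-1-3 not covered. → 33%.
Line C: transformer → 10-2; rated 160 kW → 10-2-2; for domestic appliances → 10-2-2-2. Scheduled 20%. No special measure applies. → 20%.
Sum: 10% + 33% + 20% = 63%.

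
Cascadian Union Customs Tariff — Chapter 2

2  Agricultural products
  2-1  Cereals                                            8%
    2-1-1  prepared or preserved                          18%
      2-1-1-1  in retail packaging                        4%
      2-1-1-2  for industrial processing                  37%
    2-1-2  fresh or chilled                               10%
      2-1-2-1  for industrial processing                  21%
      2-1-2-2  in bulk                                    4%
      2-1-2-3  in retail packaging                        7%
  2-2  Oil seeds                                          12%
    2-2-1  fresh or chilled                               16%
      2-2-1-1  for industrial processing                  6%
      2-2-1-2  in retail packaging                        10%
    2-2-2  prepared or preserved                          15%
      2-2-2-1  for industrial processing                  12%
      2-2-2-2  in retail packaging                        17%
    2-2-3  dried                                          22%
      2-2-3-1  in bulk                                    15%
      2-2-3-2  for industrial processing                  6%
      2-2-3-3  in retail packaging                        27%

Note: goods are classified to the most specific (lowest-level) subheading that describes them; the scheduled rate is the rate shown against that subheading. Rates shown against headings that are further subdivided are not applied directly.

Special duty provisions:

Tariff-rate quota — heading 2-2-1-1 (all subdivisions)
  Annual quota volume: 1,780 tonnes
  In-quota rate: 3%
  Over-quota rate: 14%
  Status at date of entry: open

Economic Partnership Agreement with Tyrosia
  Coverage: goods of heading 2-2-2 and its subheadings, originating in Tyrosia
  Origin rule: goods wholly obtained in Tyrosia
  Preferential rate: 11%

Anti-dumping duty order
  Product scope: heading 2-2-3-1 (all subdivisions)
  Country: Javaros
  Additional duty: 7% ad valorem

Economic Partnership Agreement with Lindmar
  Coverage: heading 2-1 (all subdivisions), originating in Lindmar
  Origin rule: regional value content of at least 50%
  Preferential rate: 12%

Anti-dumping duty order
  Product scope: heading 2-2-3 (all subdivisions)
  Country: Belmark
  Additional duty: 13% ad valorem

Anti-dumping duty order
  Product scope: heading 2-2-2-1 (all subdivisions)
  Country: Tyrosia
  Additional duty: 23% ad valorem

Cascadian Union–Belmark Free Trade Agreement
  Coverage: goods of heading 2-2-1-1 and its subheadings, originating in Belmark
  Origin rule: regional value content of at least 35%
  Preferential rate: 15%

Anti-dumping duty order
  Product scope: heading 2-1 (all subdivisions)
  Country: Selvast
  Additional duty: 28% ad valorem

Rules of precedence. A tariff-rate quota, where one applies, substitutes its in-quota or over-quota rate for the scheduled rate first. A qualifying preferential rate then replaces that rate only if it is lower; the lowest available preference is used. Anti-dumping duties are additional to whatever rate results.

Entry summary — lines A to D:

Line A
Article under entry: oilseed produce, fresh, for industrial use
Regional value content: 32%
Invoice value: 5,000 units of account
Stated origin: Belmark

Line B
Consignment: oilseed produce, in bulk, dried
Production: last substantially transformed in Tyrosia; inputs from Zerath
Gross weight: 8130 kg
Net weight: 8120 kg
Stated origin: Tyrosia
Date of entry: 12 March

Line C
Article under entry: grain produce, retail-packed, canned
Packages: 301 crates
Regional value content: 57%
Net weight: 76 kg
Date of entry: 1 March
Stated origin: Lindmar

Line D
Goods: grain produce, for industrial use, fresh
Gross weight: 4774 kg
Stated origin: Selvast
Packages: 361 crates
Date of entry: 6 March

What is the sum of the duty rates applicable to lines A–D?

Line A: oilseed → 2-2; fresh → 2-2-1; for industrial use → 2-2-1-1. Scheduled 6%. quota on 2-2-1-1 open → in-quota 3%; Belmark agreement on 2-2-1-1: RVC < 35%. → 3%.
Line B: oilseed → 2-2; dried → 2-2-3; in bulk → 2-2-3-1. Scheduled 15%. Tyrosia agreement on 2-2-2: 2-2-3-1 not covered. → 15%.
Line C: grain → 2-1; canned → 2-1-1; retail-packed → 2-1-1-1. Scheduled 4%. Lindmar agreement on 2-1: RVC ≥ 50% → 12% available; preference 12% not lower than 4% → no reduction. → 4%.
Line D: grain → 2-1; fresh → 2-1-2; for industrial use → 2-1-2-1. Scheduled 21%. anti-dumping (Selvast, 2-1): +28%; total 21% + 28% = 49%. → 49%.
Sum: 3% + 15% + 4% + 49% = 71%.

71%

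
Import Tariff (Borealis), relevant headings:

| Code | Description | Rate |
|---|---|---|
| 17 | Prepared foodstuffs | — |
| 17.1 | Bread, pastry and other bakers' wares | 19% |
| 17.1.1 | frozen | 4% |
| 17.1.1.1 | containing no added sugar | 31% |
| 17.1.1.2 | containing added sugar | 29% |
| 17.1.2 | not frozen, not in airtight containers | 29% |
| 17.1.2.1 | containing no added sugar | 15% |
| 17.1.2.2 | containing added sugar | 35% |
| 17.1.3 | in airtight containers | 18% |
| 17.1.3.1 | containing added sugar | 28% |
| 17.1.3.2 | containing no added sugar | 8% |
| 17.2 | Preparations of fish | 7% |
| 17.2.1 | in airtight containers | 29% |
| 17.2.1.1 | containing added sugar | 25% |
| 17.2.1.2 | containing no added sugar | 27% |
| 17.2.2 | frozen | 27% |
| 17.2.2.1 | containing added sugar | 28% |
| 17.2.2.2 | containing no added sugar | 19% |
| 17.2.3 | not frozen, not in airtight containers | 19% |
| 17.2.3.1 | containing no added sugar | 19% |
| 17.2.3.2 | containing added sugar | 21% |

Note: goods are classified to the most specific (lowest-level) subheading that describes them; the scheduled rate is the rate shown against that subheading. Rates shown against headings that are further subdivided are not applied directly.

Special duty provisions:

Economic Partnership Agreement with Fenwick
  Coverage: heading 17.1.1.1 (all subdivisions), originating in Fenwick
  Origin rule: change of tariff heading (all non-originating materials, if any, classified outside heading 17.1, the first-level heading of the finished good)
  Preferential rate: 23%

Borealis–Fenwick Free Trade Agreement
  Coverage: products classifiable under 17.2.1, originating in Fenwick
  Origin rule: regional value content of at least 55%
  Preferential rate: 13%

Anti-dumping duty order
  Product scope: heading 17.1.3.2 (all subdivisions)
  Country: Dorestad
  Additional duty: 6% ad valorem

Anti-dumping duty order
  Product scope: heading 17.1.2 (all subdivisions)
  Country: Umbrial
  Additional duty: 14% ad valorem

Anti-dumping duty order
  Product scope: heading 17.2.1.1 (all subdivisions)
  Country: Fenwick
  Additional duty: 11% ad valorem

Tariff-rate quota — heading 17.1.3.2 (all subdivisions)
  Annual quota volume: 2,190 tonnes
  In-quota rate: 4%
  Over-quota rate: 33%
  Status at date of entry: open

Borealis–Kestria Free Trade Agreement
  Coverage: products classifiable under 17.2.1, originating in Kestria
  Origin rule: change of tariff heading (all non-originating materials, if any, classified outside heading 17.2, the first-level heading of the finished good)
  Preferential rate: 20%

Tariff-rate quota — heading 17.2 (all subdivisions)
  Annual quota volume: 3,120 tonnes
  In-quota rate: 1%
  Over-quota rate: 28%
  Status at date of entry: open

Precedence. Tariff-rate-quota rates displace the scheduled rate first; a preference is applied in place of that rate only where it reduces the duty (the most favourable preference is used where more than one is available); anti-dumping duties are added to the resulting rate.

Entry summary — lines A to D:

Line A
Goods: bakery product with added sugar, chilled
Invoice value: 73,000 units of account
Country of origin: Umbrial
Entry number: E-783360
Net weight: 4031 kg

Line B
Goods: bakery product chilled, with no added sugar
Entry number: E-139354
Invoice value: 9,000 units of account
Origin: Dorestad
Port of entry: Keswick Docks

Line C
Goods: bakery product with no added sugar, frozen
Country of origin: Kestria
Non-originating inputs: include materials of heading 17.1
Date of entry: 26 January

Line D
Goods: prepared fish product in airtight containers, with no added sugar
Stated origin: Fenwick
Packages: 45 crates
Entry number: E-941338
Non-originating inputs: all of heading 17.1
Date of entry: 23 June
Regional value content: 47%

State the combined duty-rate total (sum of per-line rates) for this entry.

Line A: bakery product → 17.1; chilled → 17.1.2; with added sugar → 17.1.2.2. Scheduled 35%. anti-dumping (Umbrial, 17.1.2): +14%; total 35% + 14% = 49%. → 49%.
Line B: bakery product → 17.1; chilled → 17.1.2; with no added sugar → 17.1.2.1. Scheduled 15%. No special measure applies. → 15%.
Line C: bakery product → 17.1; frozen → 17.1.1; with no added sugar → 17.1.1.1. Scheduled 31%. Kestria agreement on 17.2.1: 17.1.1.1 not covered. → 31%.
Line D: prepared fish product → 17.2; in airtight containers → 17.2.1; with no added sugar → 17.2.1.2. Scheduled 27%. quota on 17.2 open → in-quota 1%; Fenwick agreement on 17.1.1.1: 17.2.1.2 not covered; Fenwick agreement on 17.2.1: RVC < 55%. → 1%.
Sum: 49% + 15% + 31% + 1% = 96%.

96%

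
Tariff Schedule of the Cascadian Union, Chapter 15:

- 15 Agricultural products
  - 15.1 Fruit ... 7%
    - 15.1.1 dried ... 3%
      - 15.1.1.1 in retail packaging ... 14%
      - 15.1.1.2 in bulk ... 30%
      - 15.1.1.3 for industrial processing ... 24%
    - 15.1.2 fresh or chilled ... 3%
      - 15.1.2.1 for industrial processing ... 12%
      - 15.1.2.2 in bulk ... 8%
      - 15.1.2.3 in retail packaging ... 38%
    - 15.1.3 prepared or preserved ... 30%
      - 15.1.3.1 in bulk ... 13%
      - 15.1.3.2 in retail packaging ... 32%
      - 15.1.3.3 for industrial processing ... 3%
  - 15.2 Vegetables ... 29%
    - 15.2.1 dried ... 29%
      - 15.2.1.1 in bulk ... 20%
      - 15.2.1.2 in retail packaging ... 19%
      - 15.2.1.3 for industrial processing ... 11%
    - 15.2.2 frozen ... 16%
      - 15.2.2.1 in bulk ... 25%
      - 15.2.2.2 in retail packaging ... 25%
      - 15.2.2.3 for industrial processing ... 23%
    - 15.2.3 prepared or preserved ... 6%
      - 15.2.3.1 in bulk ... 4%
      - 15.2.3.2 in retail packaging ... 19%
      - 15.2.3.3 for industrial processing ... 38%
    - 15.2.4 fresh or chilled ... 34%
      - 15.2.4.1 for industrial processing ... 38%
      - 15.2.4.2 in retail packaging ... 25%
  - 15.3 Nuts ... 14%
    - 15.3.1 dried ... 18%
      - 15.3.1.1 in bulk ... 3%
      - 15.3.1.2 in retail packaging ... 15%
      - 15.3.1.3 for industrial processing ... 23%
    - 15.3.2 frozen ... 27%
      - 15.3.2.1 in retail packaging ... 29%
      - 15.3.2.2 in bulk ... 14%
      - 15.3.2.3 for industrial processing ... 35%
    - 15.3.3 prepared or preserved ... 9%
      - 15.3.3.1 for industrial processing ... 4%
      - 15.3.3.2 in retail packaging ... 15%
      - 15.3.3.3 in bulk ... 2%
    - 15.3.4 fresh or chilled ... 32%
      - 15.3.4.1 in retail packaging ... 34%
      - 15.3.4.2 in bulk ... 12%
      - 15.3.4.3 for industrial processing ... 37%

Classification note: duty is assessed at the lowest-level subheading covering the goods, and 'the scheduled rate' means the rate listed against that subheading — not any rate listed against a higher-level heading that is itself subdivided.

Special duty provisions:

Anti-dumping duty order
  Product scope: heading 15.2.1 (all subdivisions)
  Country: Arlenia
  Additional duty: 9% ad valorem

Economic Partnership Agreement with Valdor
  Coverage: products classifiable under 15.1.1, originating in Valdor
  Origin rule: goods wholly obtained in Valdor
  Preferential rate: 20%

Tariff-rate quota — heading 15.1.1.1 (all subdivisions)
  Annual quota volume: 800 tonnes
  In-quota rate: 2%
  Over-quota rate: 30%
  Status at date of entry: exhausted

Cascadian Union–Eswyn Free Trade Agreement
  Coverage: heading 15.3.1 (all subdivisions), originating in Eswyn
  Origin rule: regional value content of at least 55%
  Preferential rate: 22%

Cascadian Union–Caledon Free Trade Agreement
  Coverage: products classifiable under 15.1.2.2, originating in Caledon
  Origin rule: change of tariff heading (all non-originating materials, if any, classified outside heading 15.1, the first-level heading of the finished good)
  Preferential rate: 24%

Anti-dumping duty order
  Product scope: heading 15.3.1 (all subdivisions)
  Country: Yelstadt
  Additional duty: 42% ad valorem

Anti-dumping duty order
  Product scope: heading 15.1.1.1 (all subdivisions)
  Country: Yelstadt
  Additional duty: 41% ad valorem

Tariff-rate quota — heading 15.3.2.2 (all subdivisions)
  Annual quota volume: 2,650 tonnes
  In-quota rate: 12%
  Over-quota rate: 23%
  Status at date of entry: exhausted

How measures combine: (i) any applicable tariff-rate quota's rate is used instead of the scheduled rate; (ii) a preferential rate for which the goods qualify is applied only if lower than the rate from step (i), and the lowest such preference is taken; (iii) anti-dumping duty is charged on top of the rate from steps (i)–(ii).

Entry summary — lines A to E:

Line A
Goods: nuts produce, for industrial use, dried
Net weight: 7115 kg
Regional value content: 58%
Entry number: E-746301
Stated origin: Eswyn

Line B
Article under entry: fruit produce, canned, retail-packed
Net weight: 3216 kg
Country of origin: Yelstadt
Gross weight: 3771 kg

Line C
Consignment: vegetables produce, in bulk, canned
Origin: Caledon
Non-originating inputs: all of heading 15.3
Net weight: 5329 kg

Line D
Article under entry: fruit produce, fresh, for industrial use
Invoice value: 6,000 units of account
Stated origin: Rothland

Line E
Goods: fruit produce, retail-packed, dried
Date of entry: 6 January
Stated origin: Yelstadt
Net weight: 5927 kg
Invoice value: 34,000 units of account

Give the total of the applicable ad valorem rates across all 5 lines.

Line A: nuts → 15.3; dried → 15.3.1; for industrial use → 15.3.1.3. Scheduled 23%. Eswyn agreement on 15.3.1: RVC ≥ 55% → 22% available; preferential 22%. → 22%.
Line B: fruit → 15.1; canned → 15.1.3; retail-packed → 15.1.3.2. Scheduled 32%. No special measure applies. → 32%.
Line C: vegetables → 15.2; canned → 15.2.3; in bulk → 15.2.3.1. Scheduled 4%. Caledon agreement on 15.1.2.2: 15.2.3.1 not covered. → 4%.
Line D: fruit → 15.1; fresh → 15.1.2; for industrial use → 15.1.2.1. Scheduled 12%. No special measure applies. → 12%.
Line E: fruit → 15.1; dried → 15.1.1; retail-packed → 15.1.1.1. Scheduled 14%. quota on 15.1.1.1 exhausted → over-quota 30%; anti-dumping (Yelstadt, 15.1.1.1): +41%; total 30% + 41% = 71%. → 71%.
Sum: 22% + 32% + 4% + 12% + 71% = 141%.

141%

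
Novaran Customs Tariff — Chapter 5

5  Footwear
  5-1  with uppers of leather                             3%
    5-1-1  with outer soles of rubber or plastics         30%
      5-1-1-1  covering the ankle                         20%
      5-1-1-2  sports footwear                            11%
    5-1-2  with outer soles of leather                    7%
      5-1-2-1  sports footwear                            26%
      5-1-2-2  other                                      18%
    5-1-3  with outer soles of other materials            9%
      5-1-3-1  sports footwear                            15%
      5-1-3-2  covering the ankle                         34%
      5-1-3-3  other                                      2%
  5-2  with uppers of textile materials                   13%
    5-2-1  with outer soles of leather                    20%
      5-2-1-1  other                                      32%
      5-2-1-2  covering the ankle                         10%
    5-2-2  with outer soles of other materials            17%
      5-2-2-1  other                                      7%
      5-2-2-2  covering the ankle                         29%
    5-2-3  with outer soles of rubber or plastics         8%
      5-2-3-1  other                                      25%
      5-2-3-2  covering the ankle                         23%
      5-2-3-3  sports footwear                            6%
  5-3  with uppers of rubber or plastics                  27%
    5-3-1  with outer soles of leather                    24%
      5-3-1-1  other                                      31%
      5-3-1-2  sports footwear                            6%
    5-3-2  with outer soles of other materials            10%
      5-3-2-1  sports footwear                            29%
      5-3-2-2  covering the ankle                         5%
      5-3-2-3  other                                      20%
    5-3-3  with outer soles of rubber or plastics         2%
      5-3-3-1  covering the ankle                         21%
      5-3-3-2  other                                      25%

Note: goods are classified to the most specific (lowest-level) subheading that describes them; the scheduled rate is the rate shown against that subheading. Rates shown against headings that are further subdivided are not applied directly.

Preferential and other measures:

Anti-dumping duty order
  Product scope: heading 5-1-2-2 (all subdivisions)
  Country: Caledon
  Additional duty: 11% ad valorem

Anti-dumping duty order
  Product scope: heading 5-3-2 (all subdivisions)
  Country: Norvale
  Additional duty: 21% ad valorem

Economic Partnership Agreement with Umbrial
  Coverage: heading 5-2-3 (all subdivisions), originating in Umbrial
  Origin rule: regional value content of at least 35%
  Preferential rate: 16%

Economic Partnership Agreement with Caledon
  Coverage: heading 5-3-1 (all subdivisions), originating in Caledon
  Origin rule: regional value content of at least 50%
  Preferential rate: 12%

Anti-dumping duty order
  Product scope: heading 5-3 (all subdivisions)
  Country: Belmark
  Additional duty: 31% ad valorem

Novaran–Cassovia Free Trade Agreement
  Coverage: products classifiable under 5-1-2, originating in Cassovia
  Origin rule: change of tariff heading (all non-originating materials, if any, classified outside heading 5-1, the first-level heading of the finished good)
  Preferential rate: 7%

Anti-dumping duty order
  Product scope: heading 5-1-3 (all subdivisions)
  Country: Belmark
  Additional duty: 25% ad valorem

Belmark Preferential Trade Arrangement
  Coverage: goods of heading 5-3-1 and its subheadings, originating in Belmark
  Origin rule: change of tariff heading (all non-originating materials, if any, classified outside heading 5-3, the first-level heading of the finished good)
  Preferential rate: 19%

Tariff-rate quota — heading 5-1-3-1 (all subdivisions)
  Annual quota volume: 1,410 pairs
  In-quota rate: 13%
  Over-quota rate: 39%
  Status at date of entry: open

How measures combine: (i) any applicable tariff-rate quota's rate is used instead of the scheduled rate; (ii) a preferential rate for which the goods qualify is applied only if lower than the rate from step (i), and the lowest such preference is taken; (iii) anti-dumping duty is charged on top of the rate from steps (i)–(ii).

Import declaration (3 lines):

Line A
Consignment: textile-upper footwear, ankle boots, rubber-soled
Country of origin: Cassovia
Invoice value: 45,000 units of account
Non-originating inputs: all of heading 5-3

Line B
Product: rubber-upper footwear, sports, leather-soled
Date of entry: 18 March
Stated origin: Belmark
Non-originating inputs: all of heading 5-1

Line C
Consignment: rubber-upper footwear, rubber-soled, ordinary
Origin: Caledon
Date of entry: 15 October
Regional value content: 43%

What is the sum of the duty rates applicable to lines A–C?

Line A: textile-upper → 5-2; rubber-soled → 5-2-3; ankle boots → 5-2-3-2. Scheduled 23%. Cassovia agreement on 5-1-2: 5-2-3-2 not covered. → 23%.
Line B: rubber-upper → 5-3; leather-soled → 5-3-1; sports → 5-3-1-2. Scheduled 6%. Belmark agreement on 5-3-1: CTH met → 19% available; preference 19% not lower than 6% → no reduction; anti-dumping (Belmark, 5-3): +31%; total 6% + 31% = 37%. → 37%.
Line C: rubber-upper → 5-3; rubber-soled → 5-3-3; ordinary → 5-3-3-2. Scheduled 25%. Caledon agreement on 5-3-1: 5-3-3-2 not covered. → 25%.
Sum: 23% + 37% + 25% = 85%.

85%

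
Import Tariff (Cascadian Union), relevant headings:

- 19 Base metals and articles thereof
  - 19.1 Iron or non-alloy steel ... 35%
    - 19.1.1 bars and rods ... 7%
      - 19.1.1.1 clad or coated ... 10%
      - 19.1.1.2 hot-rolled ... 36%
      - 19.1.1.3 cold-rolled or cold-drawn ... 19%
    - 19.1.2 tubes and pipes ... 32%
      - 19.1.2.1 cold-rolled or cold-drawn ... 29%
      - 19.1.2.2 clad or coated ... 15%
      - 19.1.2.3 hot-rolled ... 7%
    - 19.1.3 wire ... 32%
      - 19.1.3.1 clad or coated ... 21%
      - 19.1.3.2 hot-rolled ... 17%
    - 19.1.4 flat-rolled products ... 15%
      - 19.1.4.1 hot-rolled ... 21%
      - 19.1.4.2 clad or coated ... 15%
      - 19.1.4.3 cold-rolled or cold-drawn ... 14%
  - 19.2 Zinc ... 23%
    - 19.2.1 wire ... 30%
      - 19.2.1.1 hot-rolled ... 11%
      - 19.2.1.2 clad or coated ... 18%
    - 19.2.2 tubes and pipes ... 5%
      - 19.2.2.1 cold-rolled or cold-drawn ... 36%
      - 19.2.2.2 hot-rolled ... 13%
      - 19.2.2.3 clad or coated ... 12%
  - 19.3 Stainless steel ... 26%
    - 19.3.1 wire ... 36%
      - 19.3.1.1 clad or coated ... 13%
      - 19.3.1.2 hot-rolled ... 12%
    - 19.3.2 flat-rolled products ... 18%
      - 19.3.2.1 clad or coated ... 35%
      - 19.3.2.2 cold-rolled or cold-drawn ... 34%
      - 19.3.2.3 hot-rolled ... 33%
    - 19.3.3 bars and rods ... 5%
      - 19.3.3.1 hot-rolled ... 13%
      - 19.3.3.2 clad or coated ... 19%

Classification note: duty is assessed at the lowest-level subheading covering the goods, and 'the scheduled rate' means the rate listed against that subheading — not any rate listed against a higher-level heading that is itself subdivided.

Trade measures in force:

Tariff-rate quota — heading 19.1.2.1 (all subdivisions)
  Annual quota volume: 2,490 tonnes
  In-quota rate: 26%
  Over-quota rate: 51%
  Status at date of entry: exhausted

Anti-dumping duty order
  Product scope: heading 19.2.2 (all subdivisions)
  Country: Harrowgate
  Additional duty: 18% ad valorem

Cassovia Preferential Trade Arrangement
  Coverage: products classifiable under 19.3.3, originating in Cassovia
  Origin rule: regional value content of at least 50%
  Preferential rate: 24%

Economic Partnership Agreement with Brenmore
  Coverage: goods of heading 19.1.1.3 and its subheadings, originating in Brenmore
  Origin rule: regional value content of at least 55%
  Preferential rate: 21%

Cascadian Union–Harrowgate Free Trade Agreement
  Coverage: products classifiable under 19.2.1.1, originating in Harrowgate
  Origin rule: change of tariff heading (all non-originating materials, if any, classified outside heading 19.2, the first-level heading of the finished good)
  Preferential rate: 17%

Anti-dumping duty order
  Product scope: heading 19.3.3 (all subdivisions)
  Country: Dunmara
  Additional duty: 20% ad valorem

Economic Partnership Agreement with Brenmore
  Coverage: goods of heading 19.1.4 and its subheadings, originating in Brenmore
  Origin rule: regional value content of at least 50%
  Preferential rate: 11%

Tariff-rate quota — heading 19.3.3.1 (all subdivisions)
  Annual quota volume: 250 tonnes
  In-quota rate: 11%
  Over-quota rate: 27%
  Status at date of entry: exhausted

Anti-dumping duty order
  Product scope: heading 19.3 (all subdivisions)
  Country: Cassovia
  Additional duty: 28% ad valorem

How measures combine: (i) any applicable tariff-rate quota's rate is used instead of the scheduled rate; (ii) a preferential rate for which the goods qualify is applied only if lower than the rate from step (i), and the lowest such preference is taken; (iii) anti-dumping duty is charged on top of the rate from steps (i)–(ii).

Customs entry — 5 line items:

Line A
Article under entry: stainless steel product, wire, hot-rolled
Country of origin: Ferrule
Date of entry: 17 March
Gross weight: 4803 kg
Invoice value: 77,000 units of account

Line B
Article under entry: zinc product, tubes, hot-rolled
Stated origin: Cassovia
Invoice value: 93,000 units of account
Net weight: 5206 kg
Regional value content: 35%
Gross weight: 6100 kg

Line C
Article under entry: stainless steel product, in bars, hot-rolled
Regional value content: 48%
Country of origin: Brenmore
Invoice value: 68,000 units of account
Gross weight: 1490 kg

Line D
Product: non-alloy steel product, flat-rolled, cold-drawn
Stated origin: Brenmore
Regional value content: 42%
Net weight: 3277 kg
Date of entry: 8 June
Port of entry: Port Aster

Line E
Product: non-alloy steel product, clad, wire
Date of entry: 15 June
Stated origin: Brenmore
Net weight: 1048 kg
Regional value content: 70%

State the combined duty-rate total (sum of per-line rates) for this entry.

Line A: stainless steel → 19.3; wire → 19.3.1; hot-rolled → 19.3.1.2. Scheduled 12%. No special measure applies. → 12%.
Line B: zinc → 19.2; tubes → 19.2.2; hot-rolled → 19.2.2.2. Scheduled 13%. Cassovia agreement on 19.3.3: 19.2.2.2 not covered. → 13%.
Line C: stainless steel → 19.3; in bars → 19.3.3; hot-rolled → 19.3.3.1. Scheduled 13%. quota on 19.3.3.1 exhausted → over-quota 27%; Brenmore agreement on 19.1.1.3: 19.3.3.1 not covered; Brenmore agreement on 19.1.4: 19.3.3.1 not covered. → 27%.
Line D: non-alloy steel → 19.1; flat-rolled → 19.1.4; cold-drawn → 19.1.4.3. Scheduled 14%. Brenmore agreement on 19.1.1.3: 19.1.4.3 not covered; Brenmore agreement on 19.1.4: RVC < 50%. → 14%.
Line E: non-alloy steel → 19.1; wire → 19.1.3; clad → 19.1.3.1. Scheduled 21%. Brenmore agreement on 19.1.1.3: 19.1.3.1 not covered; Brenmore agreement on 19.1.4: 19.1.3.1 not covered. → 21%.
Sum: 12% + 13% + 27% + 14% + 21% = 87%.

87%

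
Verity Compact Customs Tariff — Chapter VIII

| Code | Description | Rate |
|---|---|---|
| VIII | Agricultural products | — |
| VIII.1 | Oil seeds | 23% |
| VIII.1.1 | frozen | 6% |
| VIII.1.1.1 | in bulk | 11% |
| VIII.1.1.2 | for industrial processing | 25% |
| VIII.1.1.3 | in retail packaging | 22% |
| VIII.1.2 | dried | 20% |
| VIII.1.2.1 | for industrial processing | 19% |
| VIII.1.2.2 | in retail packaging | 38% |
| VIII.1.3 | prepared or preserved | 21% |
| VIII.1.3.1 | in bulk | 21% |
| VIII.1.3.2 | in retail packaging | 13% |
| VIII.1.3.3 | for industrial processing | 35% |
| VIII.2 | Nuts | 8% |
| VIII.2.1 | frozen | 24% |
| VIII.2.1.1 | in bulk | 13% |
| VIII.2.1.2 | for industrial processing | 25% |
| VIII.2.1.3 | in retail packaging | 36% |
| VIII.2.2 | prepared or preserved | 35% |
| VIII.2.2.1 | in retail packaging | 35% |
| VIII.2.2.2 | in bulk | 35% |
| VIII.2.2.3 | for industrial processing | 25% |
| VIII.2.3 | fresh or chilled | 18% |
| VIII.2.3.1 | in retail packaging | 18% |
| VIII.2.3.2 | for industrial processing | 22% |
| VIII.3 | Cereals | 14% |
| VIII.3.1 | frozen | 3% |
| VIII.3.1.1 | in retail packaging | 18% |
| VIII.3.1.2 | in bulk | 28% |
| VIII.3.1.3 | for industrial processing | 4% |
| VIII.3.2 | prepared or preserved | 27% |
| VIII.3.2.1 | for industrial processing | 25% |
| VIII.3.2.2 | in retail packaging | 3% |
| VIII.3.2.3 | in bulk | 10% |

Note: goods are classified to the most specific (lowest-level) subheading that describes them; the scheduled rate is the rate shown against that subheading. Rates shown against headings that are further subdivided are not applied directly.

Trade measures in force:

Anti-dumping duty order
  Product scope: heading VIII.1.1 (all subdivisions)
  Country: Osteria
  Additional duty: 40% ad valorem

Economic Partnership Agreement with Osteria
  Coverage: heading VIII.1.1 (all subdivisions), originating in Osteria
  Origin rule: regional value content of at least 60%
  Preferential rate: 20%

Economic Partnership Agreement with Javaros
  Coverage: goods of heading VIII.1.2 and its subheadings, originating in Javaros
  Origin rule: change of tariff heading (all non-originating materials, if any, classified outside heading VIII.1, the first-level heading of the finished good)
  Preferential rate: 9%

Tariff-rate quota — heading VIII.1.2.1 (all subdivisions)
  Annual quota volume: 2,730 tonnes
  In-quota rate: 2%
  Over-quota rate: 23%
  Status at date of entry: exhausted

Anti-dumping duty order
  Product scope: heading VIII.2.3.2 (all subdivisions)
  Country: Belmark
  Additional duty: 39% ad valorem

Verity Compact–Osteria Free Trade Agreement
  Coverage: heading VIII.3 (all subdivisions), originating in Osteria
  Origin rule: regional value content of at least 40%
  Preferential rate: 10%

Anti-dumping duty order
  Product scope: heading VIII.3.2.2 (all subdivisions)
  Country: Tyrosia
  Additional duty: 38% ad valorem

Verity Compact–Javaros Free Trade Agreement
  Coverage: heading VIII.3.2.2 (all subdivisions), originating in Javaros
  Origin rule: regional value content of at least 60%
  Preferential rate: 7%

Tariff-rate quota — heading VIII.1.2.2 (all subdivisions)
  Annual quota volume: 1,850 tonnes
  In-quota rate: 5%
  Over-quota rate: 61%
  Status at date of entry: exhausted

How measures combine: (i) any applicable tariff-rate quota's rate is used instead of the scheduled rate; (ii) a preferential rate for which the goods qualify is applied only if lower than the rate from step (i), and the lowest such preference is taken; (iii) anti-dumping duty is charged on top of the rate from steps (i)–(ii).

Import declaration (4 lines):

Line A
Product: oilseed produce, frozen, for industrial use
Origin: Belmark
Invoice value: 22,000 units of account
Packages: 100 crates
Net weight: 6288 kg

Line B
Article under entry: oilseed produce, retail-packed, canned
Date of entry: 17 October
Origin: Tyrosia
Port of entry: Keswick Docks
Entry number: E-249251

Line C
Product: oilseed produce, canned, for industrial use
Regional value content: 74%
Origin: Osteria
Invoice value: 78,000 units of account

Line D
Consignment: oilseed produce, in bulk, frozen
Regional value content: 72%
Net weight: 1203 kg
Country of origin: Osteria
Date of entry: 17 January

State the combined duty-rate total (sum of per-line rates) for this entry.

Line A: oilseed → VIII.1; frozen → VIII.1.1; for industrial use → VIII.1.1.2. Scheduled 25%. No special measure applies. → 25%.
Line B: oilseed → VIII.1; canned → VIII.1.3; retail-packed → VIII.1.3.2. Scheduled 13%. No special measure applies. → 13%.
Line C: oilseed → VIII.1; canned → VIII.1.3; for industrial use → VIII.1.3.3. Scheduled 35%. Osteria agreement on VIII.1.1: VIII.1.3.3 not covered; Osteria agreement on VIII.3: VIII.1.3.3 not covered. → 35%.
Line D: oilseed → VIII.1; frozen → VIII.1.1; in bulk → VIII.1.1.1. Scheduled 11%. Osteria agreement on VIII.1.1: RVC ≥ 60% → 20% available; Osteria agreement on VIII.3: VIII.1.1.1 not covered; preference 20% not lower than 11% → no reduction; anti-dumping (Osteria, VIII.1.1): +40%; total 11% + 40% = 51%. → 51%.
Sum: 25% + 13% + 35% + 51% = 124%.

124%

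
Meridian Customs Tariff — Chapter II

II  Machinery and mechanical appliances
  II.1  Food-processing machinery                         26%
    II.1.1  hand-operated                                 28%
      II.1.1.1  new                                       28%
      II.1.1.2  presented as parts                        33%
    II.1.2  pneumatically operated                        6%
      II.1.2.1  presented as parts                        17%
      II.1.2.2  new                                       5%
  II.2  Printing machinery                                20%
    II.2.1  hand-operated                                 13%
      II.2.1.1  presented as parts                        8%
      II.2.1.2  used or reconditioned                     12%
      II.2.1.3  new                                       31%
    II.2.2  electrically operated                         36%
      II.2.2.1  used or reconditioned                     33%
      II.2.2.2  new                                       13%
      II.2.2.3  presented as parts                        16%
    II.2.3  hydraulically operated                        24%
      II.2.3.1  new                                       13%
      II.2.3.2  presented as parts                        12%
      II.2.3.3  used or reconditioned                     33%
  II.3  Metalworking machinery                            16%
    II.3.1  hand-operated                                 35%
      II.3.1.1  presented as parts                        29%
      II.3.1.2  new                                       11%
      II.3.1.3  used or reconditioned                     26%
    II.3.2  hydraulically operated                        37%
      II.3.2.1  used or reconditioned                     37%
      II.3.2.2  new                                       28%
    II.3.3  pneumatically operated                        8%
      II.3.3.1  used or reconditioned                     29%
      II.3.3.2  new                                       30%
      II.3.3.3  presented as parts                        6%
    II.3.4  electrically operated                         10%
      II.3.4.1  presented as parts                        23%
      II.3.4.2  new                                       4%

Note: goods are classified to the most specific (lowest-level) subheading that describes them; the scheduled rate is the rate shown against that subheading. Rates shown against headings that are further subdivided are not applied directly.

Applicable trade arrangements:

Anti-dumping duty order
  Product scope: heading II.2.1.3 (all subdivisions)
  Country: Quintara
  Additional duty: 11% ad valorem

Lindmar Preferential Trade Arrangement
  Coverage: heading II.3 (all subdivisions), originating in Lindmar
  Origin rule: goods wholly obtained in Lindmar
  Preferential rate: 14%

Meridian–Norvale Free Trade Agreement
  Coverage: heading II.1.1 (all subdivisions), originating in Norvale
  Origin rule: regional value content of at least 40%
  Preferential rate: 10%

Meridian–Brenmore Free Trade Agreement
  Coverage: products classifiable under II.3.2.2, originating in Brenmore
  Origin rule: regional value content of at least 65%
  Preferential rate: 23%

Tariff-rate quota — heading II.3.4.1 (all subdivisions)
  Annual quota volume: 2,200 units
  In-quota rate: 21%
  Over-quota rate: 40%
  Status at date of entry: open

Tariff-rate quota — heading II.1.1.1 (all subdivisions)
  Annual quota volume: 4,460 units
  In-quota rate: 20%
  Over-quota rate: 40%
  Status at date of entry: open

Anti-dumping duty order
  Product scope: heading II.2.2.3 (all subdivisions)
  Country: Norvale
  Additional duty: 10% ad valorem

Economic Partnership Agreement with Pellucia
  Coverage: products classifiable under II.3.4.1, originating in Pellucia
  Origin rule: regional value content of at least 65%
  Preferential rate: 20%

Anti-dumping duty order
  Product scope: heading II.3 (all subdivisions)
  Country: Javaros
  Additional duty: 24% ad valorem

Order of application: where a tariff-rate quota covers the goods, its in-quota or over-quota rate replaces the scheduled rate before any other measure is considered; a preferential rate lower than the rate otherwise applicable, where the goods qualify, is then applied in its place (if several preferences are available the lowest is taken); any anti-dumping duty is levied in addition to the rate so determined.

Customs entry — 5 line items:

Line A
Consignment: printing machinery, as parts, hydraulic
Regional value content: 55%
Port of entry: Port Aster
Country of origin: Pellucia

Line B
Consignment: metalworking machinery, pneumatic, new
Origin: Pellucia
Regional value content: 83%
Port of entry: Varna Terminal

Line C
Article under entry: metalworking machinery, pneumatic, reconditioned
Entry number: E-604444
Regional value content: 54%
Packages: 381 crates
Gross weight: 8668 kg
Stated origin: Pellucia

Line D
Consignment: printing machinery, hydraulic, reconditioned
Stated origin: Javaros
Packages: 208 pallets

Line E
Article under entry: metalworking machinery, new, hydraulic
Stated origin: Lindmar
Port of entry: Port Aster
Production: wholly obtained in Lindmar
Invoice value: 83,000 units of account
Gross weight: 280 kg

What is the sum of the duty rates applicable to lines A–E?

Line A: printing → II.2; hydraulic → II.2.3; as parts → II.2.3.2. Scheduled 12%. Pellucia agreement on II.3.4.1: II.2.3.2 not covered. → 12%.
Line B: metalworking → II.3; pneumatic → II.3.3; new → II.3.3.2. Scheduled 30%. Pellucia agreement on II.3.4.1: II.3.3.2 not covered. → 30%.
Line C: metalworking → II.3; pneumatic → II.3.3; reconditioned → II.3.3.1. Scheduled 29%. Pellucia agreement on II.3.4.1: II.3.3.1 not covered. → 29%.
Line D: printing → II.2; hydraulic → II.2.3; reconditioned → II.2.3.3. Scheduled 33%. No special measure applies. → 33%.
Line E: metalworking → II.3; hydraulic → II.3.2; new → II.3.2.2. Scheduled 28%. Lindmar agreement on II.3: wholly obtained → 14% available; preferential 14%. → 14%.
Sum: 12% + 30% + 29% + 33% + 14% = 118%.

118%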